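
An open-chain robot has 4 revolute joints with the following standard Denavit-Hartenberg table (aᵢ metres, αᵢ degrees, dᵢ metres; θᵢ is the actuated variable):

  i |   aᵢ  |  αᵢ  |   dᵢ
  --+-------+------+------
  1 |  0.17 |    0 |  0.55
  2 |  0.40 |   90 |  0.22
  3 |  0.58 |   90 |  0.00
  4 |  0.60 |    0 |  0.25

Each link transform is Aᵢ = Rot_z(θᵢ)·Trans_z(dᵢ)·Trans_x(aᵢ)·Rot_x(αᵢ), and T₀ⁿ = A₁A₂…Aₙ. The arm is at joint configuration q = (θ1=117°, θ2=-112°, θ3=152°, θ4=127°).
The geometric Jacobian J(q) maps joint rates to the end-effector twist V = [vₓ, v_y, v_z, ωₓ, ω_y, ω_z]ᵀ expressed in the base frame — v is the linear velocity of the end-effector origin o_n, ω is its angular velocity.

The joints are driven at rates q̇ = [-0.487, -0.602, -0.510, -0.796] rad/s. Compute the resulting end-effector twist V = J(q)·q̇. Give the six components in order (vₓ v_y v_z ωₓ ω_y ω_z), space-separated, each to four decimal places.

o_n = [0.2874, -0.2976, 1.0935]
J₁: ẑ×o_n = [0.2976, 0.2874, -0.0000], ω = ẑ
J2: z=[0.0000, 0.0000, 1.0000] o=[-0.0772, 0.1515, 0.5500] → [0.4491, 0.3646, -0.0000, 0.0000, 0.0000, 1.0000]
J3: z=[0.0872, -0.9962, 0.0000] o=[0.3213, 0.1863, 0.7700] → [-0.3223, -0.0282, -0.0759, 0.0872, -0.9962, 0.0000]
J4: z=[0.4677, 0.0409, 0.8829] o=[-0.1889, 0.1417, 1.0423] → [0.3900, 0.3966, -0.2250, 0.4677, 0.0409, 0.8829]
V = J·q̇ = [-0.5614, -0.6608, 0.2178, -0.4167, 0.4755, -1.7918]

-0.5614 -0.6608 0.2178 -0.4167 0.4755 -1.7918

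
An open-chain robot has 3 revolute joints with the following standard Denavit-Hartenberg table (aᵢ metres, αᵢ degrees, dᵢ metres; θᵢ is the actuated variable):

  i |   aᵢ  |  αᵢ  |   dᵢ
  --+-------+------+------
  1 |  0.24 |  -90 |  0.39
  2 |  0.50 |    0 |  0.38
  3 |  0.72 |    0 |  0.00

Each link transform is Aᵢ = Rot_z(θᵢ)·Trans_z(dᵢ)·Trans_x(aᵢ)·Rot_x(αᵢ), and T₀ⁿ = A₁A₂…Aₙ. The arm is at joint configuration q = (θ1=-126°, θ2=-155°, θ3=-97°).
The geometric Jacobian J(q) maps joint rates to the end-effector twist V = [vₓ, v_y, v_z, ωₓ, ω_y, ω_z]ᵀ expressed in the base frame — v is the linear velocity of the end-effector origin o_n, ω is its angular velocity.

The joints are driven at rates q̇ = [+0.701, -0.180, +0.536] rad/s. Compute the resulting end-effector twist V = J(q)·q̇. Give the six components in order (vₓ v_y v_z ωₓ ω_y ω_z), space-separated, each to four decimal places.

0.0752 0.6230 -0.0024 0.2880 -0.2093 0.7010

o_n = [0.5635, 0.1291, -0.0835]
J₁: ẑ×o_n = [-0.1291, 0.5635, 0.0000], ω = ẑ
J2: z=[0.8090, -0.5878, 0.0000] o=[-0.1411, -0.1942, 0.3900] → [0.2783, 0.3830, 0.6756, 0.8090, -0.5878, 0.0000]
J3: z=[0.8090, -0.5878, 0.0000] o=[0.4327, -0.0509, 0.6013] → [0.4025, 0.5540, 0.2225, 0.8090, -0.5878, 0.0000]
V = J·q̇ = [0.0752, 0.6230, -0.0024, 0.2880, -0.2093, 0.7010]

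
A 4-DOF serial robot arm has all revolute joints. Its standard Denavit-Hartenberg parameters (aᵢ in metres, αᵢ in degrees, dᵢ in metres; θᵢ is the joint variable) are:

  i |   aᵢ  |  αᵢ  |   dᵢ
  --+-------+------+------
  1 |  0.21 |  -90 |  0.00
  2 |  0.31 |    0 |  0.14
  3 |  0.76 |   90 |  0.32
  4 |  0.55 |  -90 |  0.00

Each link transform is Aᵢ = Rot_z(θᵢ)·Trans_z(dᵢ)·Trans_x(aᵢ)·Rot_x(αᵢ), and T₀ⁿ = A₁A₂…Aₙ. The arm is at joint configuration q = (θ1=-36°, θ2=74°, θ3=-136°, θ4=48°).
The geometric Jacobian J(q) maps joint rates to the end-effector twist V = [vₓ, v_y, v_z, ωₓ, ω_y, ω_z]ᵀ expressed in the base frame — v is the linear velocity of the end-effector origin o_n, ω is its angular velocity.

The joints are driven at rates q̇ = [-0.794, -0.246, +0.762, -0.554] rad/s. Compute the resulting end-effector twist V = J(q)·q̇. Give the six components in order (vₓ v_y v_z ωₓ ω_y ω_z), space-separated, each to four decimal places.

o_n = [1.1781, 0.2179, 0.6980]
J₁: ẑ×o_n = [-0.2179, 1.1781, 0.0000], ω = ẑ
J2: z=[0.5878, 0.8090, 0.0000] o=[0.1699, -0.1234, 0.0000] → [0.5647, -0.4103, -0.6150, 0.5878, 0.8090, 0.0000]
J3: z=[0.5878, 0.8090, 0.0000] o=[0.3213, -0.0604, -0.2980] → [0.8058, -0.5854, -0.5296, 0.5878, 0.8090, 0.0000]
J4: z=[-0.7143, 0.5190, 0.4695] o=[0.7981, -0.0112, 0.3730] → [0.0611, 0.4105, -0.3609, -0.7143, 0.5190, 0.4695]
V = J·q̇ = [0.6142, -1.5080, -0.0523, 0.6990, 0.1299, -1.0541]

0.6142 -1.5080 -0.0523 0.6990 0.1299 -1.0541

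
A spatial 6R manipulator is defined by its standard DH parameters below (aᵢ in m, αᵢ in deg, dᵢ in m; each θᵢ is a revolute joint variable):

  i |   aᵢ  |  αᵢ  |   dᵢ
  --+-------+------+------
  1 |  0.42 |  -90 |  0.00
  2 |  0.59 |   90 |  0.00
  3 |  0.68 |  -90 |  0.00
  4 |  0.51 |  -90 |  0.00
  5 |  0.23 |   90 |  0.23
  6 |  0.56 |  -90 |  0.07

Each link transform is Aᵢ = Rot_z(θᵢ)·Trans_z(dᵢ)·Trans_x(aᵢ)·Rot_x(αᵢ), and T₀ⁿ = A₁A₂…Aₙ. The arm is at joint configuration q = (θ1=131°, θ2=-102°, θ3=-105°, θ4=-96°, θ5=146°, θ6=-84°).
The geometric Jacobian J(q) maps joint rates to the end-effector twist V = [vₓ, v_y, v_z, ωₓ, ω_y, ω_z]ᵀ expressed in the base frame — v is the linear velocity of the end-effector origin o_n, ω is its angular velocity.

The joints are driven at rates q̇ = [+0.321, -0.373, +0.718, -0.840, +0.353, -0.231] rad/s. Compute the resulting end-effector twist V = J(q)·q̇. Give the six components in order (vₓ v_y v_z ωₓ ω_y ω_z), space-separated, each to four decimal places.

o_n = [0.1327, 0.2355, 0.2312]
J₁: ẑ×o_n = [-0.2355, 0.1327, 0.0000], ω = ẑ
J2: z=[-0.7547, -0.6561, 0.0000] o=[-0.2755, 0.3170, 0.0000] → [-0.1517, 0.1745, 0.3293, -0.7547, -0.6561, 0.0000]
J3: z=[0.6417, -0.7382, -0.2079] o=[-0.1951, 0.2244, 0.5771] → [0.2577, 0.1538, 0.2491, 0.6417, -0.7382, -0.2079]
J4: z=[0.3271, 0.0182, 0.9448] o=[0.2766, 0.6829, 0.4050] → [0.4196, -0.0791, -0.1437, 0.3271, 0.0182, 0.9448]
J5: z=[0.7570, 0.5935, -0.2735] o=[0.5651, 0.2726, 0.3130] → [-0.0587, 0.1802, 0.2286, 0.7570, 0.5935, -0.2735]
J6: z=[0.0452, -0.4651, -0.8841] o=[0.5893, 0.5601, 0.1630] → [-0.3187, 0.4006, -0.2270, 0.0452, -0.4651, -0.8841]
V = J·q̇ = [-0.1335, 0.1255, 0.3099, 0.7243, 0.0163, -0.5142]

-0.1335 0.1255 0.3099 0.7243 0.0163 -0.5142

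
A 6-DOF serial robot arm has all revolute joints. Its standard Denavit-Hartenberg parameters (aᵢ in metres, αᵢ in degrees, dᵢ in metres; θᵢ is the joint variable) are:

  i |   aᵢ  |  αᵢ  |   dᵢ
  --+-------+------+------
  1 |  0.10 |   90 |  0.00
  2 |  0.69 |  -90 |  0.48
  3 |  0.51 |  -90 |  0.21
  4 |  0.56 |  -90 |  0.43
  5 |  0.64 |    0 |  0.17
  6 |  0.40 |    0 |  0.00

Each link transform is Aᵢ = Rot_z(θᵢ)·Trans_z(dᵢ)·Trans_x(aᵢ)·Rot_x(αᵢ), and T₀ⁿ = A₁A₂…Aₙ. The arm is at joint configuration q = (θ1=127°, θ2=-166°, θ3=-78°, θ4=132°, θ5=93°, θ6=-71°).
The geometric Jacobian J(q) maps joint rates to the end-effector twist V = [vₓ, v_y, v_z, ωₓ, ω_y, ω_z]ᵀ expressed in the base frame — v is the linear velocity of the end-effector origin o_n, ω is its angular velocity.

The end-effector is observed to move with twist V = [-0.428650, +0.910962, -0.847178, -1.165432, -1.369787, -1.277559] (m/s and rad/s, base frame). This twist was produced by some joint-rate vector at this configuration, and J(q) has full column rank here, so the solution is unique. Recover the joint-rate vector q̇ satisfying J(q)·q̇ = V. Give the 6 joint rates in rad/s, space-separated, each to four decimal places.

o_n = [0.4349, -0.0079, 0.2619]
J₁: ẑ×o_n = [0.0079, 0.4349, -0.0000], ω = ẑ
J2: z=[0.7986, 0.6018, 0.0000] o=[-0.0602, 0.0799, 0.0000] → [0.1576, -0.2091, -0.3681, 0.7986, 0.6018, 0.0000]
J3: z=[-0.1456, 0.1932, -0.9703] o=[0.7261, -0.1660, -0.1669] → [0.2362, 0.3449, 0.0332, -0.1456, 0.1932, -0.9703]
J4: z=[0.4051, -0.8831, -0.2366] o=[1.1558, 0.0927, -0.3963] → [-0.6051, -0.0961, -0.6774, 0.4051, -0.8831, -0.2366]
J5: z=[-0.7682, -0.1885, -0.6119] o=[1.0524, -0.5277, -0.0754] → [0.2545, 0.6369, -0.5156, -0.7682, -0.1885, -0.6119]
J6: z=[-0.7682, -0.1885, -0.6119] o=[0.6795, 0.0191, -0.0535] → [-0.0760, 0.3919, -0.0253, -0.7682, -0.1885, -0.6119]
q̇ = J⁺·V = [0.0980, -0.5580, 0.3190, 0.9470, 0.7890, 0.5870]

0.0980 -0.5580 0.3190 0.9470 0.7890 0.5870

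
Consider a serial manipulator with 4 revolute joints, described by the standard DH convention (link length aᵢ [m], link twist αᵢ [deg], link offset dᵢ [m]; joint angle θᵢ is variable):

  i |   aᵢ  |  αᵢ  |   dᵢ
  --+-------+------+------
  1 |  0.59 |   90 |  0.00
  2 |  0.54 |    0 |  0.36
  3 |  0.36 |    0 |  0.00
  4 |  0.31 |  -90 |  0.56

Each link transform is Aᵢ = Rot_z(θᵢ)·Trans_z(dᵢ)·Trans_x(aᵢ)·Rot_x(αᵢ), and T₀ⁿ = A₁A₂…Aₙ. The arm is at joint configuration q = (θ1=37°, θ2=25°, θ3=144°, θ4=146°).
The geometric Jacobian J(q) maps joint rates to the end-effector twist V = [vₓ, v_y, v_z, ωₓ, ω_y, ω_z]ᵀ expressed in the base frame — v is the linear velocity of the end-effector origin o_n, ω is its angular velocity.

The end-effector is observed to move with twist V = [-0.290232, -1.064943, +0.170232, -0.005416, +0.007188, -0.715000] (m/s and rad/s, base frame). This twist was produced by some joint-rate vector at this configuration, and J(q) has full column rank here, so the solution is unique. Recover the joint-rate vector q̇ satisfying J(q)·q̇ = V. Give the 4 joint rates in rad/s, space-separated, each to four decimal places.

o_n = [1.3086, -0.1659, 0.0777]
J₁: ẑ×o_n = [0.1659, 1.3086, -0.0000], ω = ẑ
J2: z=[0.6018, -0.7986, 0.0000] o=[0.4712, 0.3551, 0.0000] → [-0.0621, -0.0468, 0.3552, 0.6018, -0.7986, 0.0000]
J3: z=[0.6018, -0.7986, 0.0000] o=[1.0787, 0.3621, 0.2282] → [0.1202, 0.0906, -0.1342, 0.6018, -0.7986, 0.0000]
J4: z=[0.6018, -0.7986, 0.0000] o=[0.7965, 0.1494, 0.2969] → [0.1751, 0.1319, 0.2192, 0.6018, -0.7986, 0.0000]
q̇ = J⁺·V = [-0.7150, 0.7620, -0.1940, -0.5770]

-0.7150 0.7620 -0.1940 -0.5770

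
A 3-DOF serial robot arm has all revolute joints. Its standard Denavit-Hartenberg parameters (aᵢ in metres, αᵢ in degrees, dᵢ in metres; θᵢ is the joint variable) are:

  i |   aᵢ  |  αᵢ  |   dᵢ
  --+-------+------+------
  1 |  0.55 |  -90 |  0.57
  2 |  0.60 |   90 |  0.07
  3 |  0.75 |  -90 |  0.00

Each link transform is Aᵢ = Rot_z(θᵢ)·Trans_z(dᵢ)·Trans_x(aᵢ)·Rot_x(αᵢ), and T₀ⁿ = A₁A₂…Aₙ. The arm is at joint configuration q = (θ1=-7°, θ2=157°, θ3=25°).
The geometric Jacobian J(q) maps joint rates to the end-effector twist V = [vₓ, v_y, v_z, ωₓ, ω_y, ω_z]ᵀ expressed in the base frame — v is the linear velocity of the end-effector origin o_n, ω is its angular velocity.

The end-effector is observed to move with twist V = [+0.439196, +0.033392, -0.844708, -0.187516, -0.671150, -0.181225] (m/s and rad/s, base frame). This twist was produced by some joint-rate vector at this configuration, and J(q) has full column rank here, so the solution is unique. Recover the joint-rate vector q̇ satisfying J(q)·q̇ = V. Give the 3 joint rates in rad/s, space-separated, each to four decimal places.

-0.4270 -0.6890 -0.2670

o_n = [-0.5762, 0.4606, 0.0700]
J₁: ẑ×o_n = [-0.4606, -0.5762, 0.0000], ω = ẑ
J2: z=[0.1219, 0.9925, 0.0000] o=[0.5459, -0.0670, 0.5700] → [-0.4963, 0.0609, 1.1780, 0.1219, 0.9925, 0.0000]
J3: z=[0.3878, -0.0476, -0.9205] o=[0.0062, 0.0698, 0.3356] → [0.3724, 0.6391, 0.1238, 0.3878, -0.0476, -0.9205]
q̇ = J⁺·V = [-0.4270, -0.6890, -0.2670]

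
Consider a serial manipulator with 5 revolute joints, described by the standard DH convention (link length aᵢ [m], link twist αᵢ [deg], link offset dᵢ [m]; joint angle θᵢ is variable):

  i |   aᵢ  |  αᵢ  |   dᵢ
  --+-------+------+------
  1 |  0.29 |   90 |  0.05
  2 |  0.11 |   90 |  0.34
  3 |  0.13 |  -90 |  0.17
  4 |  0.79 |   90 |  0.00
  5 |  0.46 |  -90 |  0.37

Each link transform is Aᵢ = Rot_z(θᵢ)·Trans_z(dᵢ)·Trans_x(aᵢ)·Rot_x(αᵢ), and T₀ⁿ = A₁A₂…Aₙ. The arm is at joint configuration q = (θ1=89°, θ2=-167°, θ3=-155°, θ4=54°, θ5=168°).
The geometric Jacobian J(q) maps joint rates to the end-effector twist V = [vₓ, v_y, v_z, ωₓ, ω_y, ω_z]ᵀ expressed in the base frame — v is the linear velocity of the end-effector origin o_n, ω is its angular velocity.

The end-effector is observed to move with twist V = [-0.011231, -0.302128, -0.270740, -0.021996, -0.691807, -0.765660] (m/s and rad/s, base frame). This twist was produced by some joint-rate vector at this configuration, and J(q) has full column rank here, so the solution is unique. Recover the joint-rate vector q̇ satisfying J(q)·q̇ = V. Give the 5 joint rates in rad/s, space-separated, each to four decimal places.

o_n = [-0.0008, 0.6739, 0.2539]
J₁: ẑ×o_n = [-0.6739, -0.0008, 0.0000], ω = ẑ
J2: z=[0.9998, -0.0175, 0.0000] o=[0.0051, 0.2900, 0.0500] → [-0.0036, -0.2039, 0.3838, 0.9998, -0.0175, 0.0000]
J3: z=[-0.0039, -0.2249, 0.9744] o=[0.3431, 0.1769, 0.0253] → [-0.5358, -0.3343, -0.0793, -0.0039, -0.2249, 0.9744]
J4: z=[-0.9134, -0.3959, -0.0951] o=[0.2895, 0.2544, 0.2174] → [0.0254, 0.0610, -0.4982, -0.9134, -0.3959, -0.0951]
J5: z=[-0.3317, 0.5881, 0.7377] o=[0.1030, 0.8115, -0.3107] → [0.4335, 0.1107, 0.1067, -0.3317, 0.5881, 0.7377]
q̇ = J⁺·V = [-0.9230, 0.1390, 0.6840, 0.4050, -0.6380]

-0.9230 0.1390 0.6840 0.4050 -0.6380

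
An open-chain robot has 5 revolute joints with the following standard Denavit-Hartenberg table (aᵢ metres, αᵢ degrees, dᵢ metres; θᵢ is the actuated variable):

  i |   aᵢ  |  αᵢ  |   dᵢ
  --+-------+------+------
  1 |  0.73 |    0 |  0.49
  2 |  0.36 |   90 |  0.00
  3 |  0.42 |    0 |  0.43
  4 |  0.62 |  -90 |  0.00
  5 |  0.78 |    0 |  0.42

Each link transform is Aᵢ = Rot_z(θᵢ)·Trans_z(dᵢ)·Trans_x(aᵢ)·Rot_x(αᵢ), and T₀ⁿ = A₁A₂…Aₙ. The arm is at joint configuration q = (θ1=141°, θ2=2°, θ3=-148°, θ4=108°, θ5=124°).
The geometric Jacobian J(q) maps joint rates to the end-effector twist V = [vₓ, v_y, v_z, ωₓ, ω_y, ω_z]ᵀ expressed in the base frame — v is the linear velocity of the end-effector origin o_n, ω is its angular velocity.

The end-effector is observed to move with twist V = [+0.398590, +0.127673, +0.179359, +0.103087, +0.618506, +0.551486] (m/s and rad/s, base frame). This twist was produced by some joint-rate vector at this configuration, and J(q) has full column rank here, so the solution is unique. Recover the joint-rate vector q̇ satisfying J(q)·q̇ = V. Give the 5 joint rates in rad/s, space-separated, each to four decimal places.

o_n = [-1.0288, 0.5359, 0.4710]
J₁: ẑ×o_n = [-0.5359, -1.0288, 0.0000], ω = ẑ
J2: z=[0.0000, 0.0000, 1.0000] o=[-0.5673, 0.4594, 0.4900] → [-0.0765, -0.4615, 0.0000, 0.0000, 0.0000, 1.0000]
J3: z=[0.6018, 0.7986, 0.0000] o=[-0.8548, 0.6761, 0.4900] → [-0.0152, 0.0114, 0.0546, 0.6018, 0.7986, 0.0000]
J4: z=[0.6018, 0.7986, 0.0000] o=[-0.3116, 0.8051, 0.2674] → [0.1626, -0.1225, 0.4108, 0.6018, 0.7986, 0.0000]
J5: z=[-0.5134, 0.3868, 0.7660] o=[-0.6909, 1.0909, -0.1311] → [0.6581, 0.0502, 0.4157, -0.5134, 0.3868, 0.7660]
q̇ = J⁺·V = [-0.3160, 0.5220, 0.6640, -0.1080, 0.4510]

-0.3160 0.5220 0.6640 -0.1080 0.4510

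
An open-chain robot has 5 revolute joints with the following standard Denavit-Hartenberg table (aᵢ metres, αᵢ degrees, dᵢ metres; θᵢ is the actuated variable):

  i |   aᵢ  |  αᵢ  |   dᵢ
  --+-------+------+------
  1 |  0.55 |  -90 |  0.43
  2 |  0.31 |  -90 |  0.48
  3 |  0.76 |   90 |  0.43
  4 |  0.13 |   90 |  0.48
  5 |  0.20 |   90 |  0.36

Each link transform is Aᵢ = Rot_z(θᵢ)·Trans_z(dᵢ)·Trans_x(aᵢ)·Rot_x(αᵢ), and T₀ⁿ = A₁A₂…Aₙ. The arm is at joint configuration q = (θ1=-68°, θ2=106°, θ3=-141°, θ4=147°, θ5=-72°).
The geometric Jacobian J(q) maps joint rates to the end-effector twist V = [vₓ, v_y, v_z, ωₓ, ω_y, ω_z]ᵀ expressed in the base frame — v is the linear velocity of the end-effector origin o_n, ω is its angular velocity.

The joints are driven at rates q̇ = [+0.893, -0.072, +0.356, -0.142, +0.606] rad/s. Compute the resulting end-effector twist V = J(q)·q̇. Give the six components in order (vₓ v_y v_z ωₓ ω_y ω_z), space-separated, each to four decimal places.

o_n = [0.6557, 0.3931, 1.1319]
J₁: ẑ×o_n = [-0.3931, 0.6557, 0.0000], ω = ẑ
J2: z=[0.9272, 0.3746, 0.0000] o=[0.2060, -0.5100, 0.4300] → [0.2629, -0.6508, 0.6688, 0.9272, 0.3746, 0.0000]
J3: z=[-0.3601, 0.8913, 0.2756] o=[0.6191, -0.2509, 0.1320] → [0.7137, 0.3702, -0.2646, -0.3601, 0.8913, 0.2756]
J4: z=[-0.6556, -0.4520, 0.6049] o=[0.9687, 0.1606, 0.8183] → [-0.2824, 0.0163, -0.2939, -0.6556, -0.4520, 0.6049]
J5: z=[0.0595, 0.7677, 0.6380] o=[0.5561, 0.0027, 1.0467] → [-0.1837, 0.0585, -0.0532, 0.0595, 0.7677, 0.6380]
V = J·q̇ = [-0.1871, 0.7973, -0.1329, -0.0658, 0.8197, 1.2919]

-0.1871 0.7973 -0.1329 -0.0658 0.8197 1.2919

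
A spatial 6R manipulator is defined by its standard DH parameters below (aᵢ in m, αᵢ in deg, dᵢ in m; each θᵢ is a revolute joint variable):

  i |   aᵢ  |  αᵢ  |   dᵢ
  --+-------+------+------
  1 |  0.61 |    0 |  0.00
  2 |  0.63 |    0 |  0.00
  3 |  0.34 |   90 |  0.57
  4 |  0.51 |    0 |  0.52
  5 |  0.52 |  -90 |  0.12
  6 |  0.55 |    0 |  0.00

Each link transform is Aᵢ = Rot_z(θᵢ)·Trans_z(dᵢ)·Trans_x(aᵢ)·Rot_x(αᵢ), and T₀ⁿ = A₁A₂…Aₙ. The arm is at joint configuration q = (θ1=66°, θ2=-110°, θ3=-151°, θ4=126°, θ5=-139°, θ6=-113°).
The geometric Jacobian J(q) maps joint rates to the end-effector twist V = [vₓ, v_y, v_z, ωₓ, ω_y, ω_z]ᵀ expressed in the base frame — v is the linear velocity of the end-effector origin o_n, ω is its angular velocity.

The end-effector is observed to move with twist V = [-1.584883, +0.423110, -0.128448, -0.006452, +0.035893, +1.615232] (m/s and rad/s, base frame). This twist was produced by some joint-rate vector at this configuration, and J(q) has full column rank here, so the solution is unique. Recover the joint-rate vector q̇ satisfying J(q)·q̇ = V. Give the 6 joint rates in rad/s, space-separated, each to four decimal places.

o_n = [0.6720, 1.3142, 0.9140]
J₁: ẑ×o_n = [-1.3142, 0.6720, 0.0000], ω = ẑ
J2: z=[0.0000, 0.0000, 1.0000] o=[0.2481, 0.5573, 0.0000] → [-0.7569, 0.4239, 0.0000, 0.0000, 0.0000, 1.0000]
J3: z=[0.0000, 0.0000, 1.0000] o=[0.7013, 0.1196, 0.0000] → [-1.1946, -0.0293, 0.0000, 0.0000, 0.0000, 1.0000]
J4: z=[0.2588, 0.9659, 0.0000] o=[0.3729, 0.2076, 0.5700] → [0.3322, -0.0890, -0.0025, 0.2588, 0.9659, 0.0000]
J5: z=[0.2588, 0.9659, 0.0000] o=[0.7970, 0.6323, 0.9826] → [-0.0663, 0.0178, 0.2973, 0.2588, 0.9659, 0.0000]
J6: z=[-0.2173, 0.0582, 0.9744] o=[0.3387, 0.8794, 0.8656] → [-0.4209, 0.3353, -0.1139, -0.2173, 0.0582, 0.9744]
q̇ = J⁺·V = [0.4420, 0.4000, 0.7060, 0.4350, -0.4020, 0.0690]

0.4420 0.4000 0.7060 0.4350 -0.4020 0.0690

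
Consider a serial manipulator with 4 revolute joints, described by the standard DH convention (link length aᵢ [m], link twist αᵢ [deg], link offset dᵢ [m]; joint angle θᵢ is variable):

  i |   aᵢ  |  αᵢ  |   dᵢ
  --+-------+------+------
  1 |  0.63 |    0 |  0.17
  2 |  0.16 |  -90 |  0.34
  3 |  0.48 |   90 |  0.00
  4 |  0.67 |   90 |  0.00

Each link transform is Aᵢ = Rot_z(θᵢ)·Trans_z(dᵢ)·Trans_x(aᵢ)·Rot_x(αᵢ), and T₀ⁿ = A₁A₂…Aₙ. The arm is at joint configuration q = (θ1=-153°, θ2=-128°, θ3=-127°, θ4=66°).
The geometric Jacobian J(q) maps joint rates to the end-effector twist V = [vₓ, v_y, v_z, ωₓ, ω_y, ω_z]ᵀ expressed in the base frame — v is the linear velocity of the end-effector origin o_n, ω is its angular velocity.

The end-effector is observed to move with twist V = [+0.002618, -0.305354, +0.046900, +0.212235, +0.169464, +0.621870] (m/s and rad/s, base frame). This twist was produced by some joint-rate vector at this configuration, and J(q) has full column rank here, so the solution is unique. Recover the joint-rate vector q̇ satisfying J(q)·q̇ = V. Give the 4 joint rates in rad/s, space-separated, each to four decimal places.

-0.3770 0.8430 -0.1760 -0.2590

o_n = [-1.2180, -0.4567, 1.1110]
J₁: ẑ×o_n = [0.4567, -1.2180, 0.0000], ω = ẑ
J2: z=[0.0000, 0.0000, 1.0000] o=[-0.5613, -0.2860, 0.1700] → [0.1707, -0.6567, 0.0000, 0.0000, 0.0000, 1.0000]
J3: z=[-0.9816, 0.1908, 0.0000] o=[-0.5308, -0.1290, 0.5100] → [0.1147, 0.5899, 0.4529, -0.9816, 0.1908, 0.0000]
J4: z=[-0.1524, -0.7840, -0.6018] o=[-0.5859, -0.4125, 0.8933] → [-0.1972, 0.4136, -0.4888, -0.1524, -0.7840, -0.6018]
q̇ = J⁺·V = [-0.3770, 0.8430, -0.1760, -0.2590]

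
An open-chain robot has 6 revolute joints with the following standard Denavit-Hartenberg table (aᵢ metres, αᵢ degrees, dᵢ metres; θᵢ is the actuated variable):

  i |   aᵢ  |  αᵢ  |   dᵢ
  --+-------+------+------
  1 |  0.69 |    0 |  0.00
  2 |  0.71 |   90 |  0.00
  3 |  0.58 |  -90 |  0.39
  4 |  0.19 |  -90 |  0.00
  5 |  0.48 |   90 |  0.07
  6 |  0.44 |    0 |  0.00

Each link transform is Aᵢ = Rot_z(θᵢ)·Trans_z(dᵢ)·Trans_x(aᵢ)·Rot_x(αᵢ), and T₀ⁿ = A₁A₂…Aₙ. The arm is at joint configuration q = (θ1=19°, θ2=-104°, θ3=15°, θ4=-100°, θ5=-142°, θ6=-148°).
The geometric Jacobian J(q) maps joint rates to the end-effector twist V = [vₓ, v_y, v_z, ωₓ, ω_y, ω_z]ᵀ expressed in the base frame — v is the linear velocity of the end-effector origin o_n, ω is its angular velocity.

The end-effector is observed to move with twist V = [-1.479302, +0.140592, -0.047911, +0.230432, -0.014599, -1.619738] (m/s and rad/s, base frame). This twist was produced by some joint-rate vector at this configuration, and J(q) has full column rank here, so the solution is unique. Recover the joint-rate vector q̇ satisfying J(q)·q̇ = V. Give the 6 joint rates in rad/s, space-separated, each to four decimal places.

o_n = [0.2825, -0.8921, 0.1673]
J₁: ẑ×o_n = [0.8921, 0.2825, -0.0000], ω = ẑ
J2: z=[0.0000, 0.0000, 1.0000] o=[0.6524, 0.2246, 0.0000] → [1.1167, -0.3699, 0.0000, 0.0000, 0.0000, 1.0000]
J3: z=[-0.9962, -0.0872, 0.0000] o=[0.7143, -0.4827, 0.0000] → [-0.0146, 0.1667, 0.3703, -0.9962, -0.0872, 0.0000]
J4: z=[-0.0226, 0.2578, 0.9659] o=[0.3746, -1.0748, 0.1501] → [-0.1720, -0.0886, 0.0196, -0.0226, 0.2578, 0.9659]
J5: z=[-0.0901, -0.9628, 0.2549] o=[0.1854, -1.0593, 0.1416] → [-0.0674, 0.0271, 0.0784, -0.0901, -0.9628, 0.2549]
J6: z=[0.6308, -0.2532, -0.7335] o=[0.5491, -1.0812, 0.4619] → [0.2133, 0.3813, 0.0518, 0.6308, -0.2532, -0.7335]
q̇ = J⁺·V = [-0.6760, -0.8170, -0.1440, -0.0250, -0.0140, 0.1350]

-0.6760 -0.8170 -0.1440 -0.0250 -0.0140 0.1350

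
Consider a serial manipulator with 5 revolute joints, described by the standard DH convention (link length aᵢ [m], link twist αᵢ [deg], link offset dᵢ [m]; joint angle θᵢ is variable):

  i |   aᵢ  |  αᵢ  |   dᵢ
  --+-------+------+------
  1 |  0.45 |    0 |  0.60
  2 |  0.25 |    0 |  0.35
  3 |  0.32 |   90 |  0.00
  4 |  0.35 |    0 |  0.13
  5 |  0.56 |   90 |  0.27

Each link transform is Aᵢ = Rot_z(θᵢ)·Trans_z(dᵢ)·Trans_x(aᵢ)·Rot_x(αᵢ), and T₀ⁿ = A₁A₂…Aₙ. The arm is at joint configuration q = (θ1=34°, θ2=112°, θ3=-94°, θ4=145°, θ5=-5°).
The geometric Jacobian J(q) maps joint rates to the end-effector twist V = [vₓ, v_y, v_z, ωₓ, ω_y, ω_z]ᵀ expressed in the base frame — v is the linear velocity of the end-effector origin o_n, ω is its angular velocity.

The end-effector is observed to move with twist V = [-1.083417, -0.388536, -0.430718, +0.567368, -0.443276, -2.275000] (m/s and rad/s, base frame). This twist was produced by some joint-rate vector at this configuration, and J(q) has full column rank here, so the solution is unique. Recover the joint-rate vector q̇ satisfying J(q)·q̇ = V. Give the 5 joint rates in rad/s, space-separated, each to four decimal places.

o_n = [0.2374, -0.1666, 1.5107]
J₁: ẑ×o_n = [0.1666, 0.2374, -0.0000], ω = ẑ
J2: z=[0.0000, 0.0000, 1.0000] o=[0.3731, 0.2516, 0.6000] → [0.4183, -0.1357, 0.0000, 0.0000, 0.0000, 1.0000]
J3: z=[0.0000, 0.0000, 1.0000] o=[0.1658, 0.3914, 0.9500] → [0.5581, 0.0716, -0.0000, 0.0000, 0.0000, 1.0000]
J4: z=[0.7880, -0.6157, 0.0000] o=[0.3628, 0.6436, 0.9500] → [-0.3452, -0.4418, -0.7157, 0.7880, -0.6157, 0.0000]
J5: z=[0.7880, -0.6157, 0.0000] o=[0.2887, 0.3376, 1.1508] → [-0.2216, -0.2837, -0.4290, 0.7880, -0.6157, 0.0000]
q̇ = J⁺·V = [-0.7300, -0.8050, -0.7400, 0.4250, 0.2950]

-0.7300 -0.8050 -0.7400 0.4250 0.2950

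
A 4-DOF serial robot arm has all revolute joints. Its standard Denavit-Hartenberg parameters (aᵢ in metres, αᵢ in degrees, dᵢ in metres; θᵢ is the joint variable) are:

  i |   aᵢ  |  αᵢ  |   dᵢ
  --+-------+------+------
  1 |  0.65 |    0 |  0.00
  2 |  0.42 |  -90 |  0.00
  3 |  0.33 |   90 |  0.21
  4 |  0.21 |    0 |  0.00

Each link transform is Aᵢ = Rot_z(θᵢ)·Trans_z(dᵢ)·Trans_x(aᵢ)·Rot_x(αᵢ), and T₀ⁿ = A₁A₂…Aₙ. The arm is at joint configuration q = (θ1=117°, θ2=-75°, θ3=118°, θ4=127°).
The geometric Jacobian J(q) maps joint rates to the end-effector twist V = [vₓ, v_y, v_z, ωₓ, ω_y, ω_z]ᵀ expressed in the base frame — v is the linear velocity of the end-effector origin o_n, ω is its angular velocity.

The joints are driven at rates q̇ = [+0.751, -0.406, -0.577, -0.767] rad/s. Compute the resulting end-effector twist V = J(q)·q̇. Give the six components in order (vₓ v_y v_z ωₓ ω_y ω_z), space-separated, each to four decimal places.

o_n = [-0.3068, 1.0769, -0.1798]
J₁: ẑ×o_n = [-1.0769, -0.3068, 0.0000], ω = ẑ
J2: z=[0.0000, 0.0000, 1.0000] o=[-0.2951, 0.5792, 0.0000] → [-0.4978, -0.0117, 0.0000, 0.0000, 0.0000, 1.0000]
J3: z=[-0.6691, 0.7431, 0.0000] o=[0.0170, 0.8602, 0.0000] → [-0.1336, -0.1203, 0.0956, -0.6691, 0.7431, 0.0000]
J4: z=[0.6562, 0.5908, -0.4695] o=[-0.2386, 0.9126, -0.2914] → [0.1431, -0.0412, 0.1481, 0.6562, 0.5908, -0.4695]
V = J·q̇ = [-0.6393, -0.1246, -0.1687, -0.1172, -0.8819, 0.7051]

-0.6393 -0.1246 -0.1687 -0.1172 -0.8819 0.7051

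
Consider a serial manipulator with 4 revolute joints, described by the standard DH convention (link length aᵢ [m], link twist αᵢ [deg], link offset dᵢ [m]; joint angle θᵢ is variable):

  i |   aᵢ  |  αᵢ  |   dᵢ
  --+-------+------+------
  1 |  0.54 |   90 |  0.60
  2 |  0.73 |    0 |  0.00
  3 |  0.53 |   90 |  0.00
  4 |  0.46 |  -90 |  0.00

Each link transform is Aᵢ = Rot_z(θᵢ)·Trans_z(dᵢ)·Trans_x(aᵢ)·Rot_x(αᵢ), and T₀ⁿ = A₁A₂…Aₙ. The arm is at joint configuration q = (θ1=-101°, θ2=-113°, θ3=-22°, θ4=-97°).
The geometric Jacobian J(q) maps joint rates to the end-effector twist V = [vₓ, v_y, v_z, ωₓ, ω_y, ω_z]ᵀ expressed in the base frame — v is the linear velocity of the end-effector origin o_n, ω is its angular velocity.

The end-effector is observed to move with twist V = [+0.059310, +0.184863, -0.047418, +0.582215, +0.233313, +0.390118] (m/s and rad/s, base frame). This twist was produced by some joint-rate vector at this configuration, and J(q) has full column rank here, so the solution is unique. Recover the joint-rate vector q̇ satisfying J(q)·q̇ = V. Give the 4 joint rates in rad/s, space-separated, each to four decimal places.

0.0500 0.2410 -0.7680 0.4810

o_n = [0.4635, -0.0082, -0.4071]
J₁: ẑ×o_n = [0.0082, 0.4635, -0.0000], ω = ẑ
J2: z=[-0.9816, 0.1908, 0.0000] o=[-0.1030, -0.5301, 0.6000] → [-0.1922, -0.9886, -0.6204, -0.9816, 0.1908, 0.0000]
J3: z=[-0.9816, 0.1908, 0.0000] o=[-0.0486, -0.2501, -0.0720] → [-0.0639, -0.3290, -0.3351, -0.9816, 0.1908, 0.0000]
J4: z=[0.1349, 0.6941, 0.7071] o=[0.0229, 0.1178, -0.4467] → [0.1166, 0.3062, -0.3228, 0.1349, 0.6941, 0.7071]
q̇ = J⁺·V = [0.0500, 0.2410, -0.7680, 0.4810]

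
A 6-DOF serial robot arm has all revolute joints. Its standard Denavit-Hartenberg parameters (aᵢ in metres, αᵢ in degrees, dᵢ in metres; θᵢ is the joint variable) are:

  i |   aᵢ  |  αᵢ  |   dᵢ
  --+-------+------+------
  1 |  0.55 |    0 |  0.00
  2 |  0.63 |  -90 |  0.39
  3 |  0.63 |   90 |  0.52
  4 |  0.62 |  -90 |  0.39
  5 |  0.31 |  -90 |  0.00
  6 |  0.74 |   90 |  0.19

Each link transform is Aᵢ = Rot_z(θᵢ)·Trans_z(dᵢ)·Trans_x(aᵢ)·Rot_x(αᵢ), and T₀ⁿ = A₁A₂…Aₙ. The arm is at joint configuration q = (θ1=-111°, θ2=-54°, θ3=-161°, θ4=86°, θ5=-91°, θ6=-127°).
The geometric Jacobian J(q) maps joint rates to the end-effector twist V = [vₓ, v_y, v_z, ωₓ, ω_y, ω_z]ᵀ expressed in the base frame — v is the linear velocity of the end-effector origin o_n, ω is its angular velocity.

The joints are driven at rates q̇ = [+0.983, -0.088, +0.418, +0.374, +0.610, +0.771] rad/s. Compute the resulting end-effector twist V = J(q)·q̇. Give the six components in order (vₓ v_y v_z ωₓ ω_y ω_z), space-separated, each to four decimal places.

1.3102 -0.1258 -0.4636 -0.0666 -1.2908 0.3480

o_n = [-0.2808, -1.9559, 0.1777]
J₁: ẑ×o_n = [1.9559, -0.2808, 0.0000], ω = ẑ
J2: z=[0.0000, 0.0000, 1.0000] o=[-0.1971, -0.5135, 0.0000] → [1.4424, -0.0837, 0.0000, 0.0000, 0.0000, 1.0000]
J3: z=[0.2588, -0.9659, 0.0000] o=[-0.8056, -0.6765, 0.3900] → [0.2051, 0.0550, 0.1758, 0.2588, -0.9659, 0.0000]
J4: z=[0.3145, 0.0843, -0.9455] o=[-0.0957, -1.0246, 0.5951] → [-0.9157, 0.3063, -0.2772, 0.3145, 0.0843, -0.9455]
J5: z=[-0.8930, -0.3115, -0.3248] o=[0.2266, -1.5786, 0.2404] → [-0.1030, 0.1087, 0.1789, -0.8930, -0.3115, -0.3248]
J6: z=[0.3273, -0.9449, 0.0062] o=[0.3223, -1.5474, -0.0528] → [-0.2152, -0.0792, -0.7036, 0.3273, -0.9449, 0.0062]
V = J·q̇ = [1.3102, -0.1258, -0.4636, -0.0666, -1.2908, 0.3480]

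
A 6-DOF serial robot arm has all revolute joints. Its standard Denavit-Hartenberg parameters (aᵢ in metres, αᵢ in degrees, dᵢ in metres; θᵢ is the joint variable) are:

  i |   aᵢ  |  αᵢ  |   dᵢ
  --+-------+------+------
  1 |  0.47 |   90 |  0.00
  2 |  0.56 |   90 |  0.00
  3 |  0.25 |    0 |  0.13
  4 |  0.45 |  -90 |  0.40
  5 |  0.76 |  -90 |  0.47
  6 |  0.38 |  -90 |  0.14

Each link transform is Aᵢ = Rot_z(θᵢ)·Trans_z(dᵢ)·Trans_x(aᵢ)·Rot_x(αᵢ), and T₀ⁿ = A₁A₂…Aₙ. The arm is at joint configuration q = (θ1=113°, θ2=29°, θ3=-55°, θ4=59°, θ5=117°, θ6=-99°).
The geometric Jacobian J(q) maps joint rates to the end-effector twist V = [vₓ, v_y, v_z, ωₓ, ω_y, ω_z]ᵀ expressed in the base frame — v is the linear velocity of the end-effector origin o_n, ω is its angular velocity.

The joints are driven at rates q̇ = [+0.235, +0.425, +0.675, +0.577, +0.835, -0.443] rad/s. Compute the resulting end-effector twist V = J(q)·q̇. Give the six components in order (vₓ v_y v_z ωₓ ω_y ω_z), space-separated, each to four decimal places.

0.1054 -0.9204 -0.8512 0.8696 1.2414 -0.5215

o_n = [0.1877, 1.1932, 0.3427]
J₁: ẑ×o_n = [-1.1932, 0.1877, 0.0000], ω = ẑ
J2: z=[0.9205, 0.3907, 0.0000] o=[-0.1836, 0.4326, 0.0000] → [0.1339, -0.3155, 0.5551, 0.9205, 0.3907, 0.0000]
J3: z=[-0.1894, 0.4463, -0.8746] o=[-0.3750, 0.8835, 0.2715] → [0.3027, -0.4786, -0.3098, -0.1894, 0.4463, -0.8746]
J4: z=[-0.1894, 0.4463, -0.8746] o=[-0.6372, 0.9769, 0.2273] → [0.2407, -0.6995, -0.4091, -0.1894, 0.4463, -0.8746]
J5: z=[0.9421, 0.3336, -0.0338] o=[-0.8374, 1.5291, 0.0951] → [0.0713, -0.2679, -0.6584, 0.9421, 0.3336, -0.0338]
J6: z=[0.1605, -0.5373, -0.8280] o=[-0.1709, 1.0972, 0.5046] → [0.1665, -0.2709, 0.2081, 0.1605, -0.5373, -0.8280]
V = J·q̇ = [0.1054, -0.9204, -0.8512, 0.8696, 1.2414, -0.5215]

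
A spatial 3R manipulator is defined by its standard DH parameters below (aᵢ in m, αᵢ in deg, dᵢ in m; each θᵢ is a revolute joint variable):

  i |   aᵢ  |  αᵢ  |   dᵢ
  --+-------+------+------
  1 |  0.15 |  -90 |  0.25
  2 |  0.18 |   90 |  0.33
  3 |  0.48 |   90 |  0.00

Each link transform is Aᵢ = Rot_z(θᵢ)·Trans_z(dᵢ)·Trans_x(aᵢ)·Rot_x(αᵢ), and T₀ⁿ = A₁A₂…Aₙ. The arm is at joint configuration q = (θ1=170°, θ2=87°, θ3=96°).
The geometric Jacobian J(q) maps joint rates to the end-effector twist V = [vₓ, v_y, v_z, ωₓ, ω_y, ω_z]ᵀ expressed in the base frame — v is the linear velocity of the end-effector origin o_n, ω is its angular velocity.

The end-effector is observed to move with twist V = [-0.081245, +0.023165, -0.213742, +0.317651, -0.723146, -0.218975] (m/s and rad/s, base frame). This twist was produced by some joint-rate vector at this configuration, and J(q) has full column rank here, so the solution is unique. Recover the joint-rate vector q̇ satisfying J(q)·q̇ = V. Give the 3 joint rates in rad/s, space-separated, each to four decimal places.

o_n = [-0.2946, -0.7679, 0.1204]
J₁: ẑ×o_n = [0.7679, -0.2946, 0.0000], ω = ẑ
J2: z=[-0.1736, -0.9848, 0.0000] o=[-0.1477, 0.0260, 0.2500] → [0.1277, -0.0225, -0.0068, -0.1736, -0.9848, 0.0000]
J3: z=[-0.9835, 0.1734, 0.0523] o=[-0.2143, -0.2973, 0.0702] → [0.0333, 0.0451, 0.4767, -0.9835, 0.1734, 0.0523]
q̇ = J⁺·V = [-0.1960, 0.6570, -0.4390]

-0.1960 0.6570 -0.4390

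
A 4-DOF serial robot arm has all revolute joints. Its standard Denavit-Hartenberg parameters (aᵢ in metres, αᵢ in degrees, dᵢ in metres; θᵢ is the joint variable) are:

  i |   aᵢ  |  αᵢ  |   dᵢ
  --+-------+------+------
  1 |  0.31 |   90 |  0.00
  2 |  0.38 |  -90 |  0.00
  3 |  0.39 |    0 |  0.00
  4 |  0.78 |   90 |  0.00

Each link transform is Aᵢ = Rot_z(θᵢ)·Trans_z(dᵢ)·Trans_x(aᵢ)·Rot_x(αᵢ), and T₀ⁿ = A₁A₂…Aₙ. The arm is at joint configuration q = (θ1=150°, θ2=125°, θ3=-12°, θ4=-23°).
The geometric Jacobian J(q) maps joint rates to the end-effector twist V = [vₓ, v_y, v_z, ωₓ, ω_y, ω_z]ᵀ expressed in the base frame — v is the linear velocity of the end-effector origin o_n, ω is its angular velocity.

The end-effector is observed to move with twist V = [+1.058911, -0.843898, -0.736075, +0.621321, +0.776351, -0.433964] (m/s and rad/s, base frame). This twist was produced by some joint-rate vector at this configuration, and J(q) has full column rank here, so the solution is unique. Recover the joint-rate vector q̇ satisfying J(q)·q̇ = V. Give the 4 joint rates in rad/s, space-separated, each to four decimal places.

-0.3290 0.9830 -0.2040 0.3870

o_n = [0.6914, 0.2111, 1.1472]
J₁: ẑ×o_n = [-0.2111, 0.6914, 0.0000], ω = ẑ
J2: z=[0.5000, 0.8660, 0.0000] o=[-0.2685, 0.1550, 0.0000] → [0.9935, -0.5736, -0.8032, 0.5000, 0.8660, 0.0000]
J3: z=[0.7094, -0.4096, -0.5736] o=[-0.0797, 0.0460, 0.3113] → [-0.2477, -1.0353, 0.4329, 0.7094, -0.4096, -0.5736]
J4: z=[0.7094, -0.4096, -0.5736] o=[0.1503, 0.0068, 0.6238] → [-0.0972, -0.6816, 0.3665, 0.7094, -0.4096, -0.5736]
q̇ = J⁺·V = [-0.3290, 0.9830, -0.2040, 0.3870]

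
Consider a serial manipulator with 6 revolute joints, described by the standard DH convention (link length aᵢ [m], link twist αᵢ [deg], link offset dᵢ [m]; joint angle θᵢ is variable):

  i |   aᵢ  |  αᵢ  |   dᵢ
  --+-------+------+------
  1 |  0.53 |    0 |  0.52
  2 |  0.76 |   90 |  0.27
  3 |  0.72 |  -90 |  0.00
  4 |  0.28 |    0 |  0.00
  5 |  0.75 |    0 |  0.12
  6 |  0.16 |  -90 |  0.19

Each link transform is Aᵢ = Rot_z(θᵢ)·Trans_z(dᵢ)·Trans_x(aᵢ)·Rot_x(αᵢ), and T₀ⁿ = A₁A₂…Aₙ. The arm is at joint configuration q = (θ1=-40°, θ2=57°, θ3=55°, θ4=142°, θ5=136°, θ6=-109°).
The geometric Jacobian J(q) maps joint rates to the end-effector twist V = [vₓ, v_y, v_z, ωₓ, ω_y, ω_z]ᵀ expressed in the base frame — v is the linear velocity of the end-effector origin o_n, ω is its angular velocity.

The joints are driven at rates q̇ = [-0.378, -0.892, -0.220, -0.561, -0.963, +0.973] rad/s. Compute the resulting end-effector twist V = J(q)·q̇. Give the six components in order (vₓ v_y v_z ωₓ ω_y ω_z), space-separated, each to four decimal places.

-0.9605 -1.3665 -0.8347 0.3673 0.3423 -1.5860

o_n = [1.2928, -0.6340, 1.3337]
J₁: ẑ×o_n = [0.6340, 1.2928, -0.0000], ω = ẑ
J2: z=[0.0000, 0.0000, 1.0000] o=[0.4060, -0.3407, 0.5200] → [0.2933, 0.8868, -0.0000, 0.0000, 0.0000, 1.0000]
J3: z=[0.2924, -0.9563, 0.0000] o=[1.1328, -0.1185, 0.7900] → [-0.5199, -0.1590, 0.0023, 0.2924, -0.9563, 0.0000]
J4: z=[-0.7834, -0.2395, 0.5736] o=[1.5277, 0.0023, 1.3798] → [0.3760, -0.1709, 0.4422, -0.7834, -0.2395, 0.5736]
J5: z=[-0.7834, -0.2395, 0.5736] o=[1.3563, 0.1301, 1.1990] → [0.4060, 0.0691, 0.5834, -0.7834, -0.2395, 0.5736]
J6: z=[-0.7834, -0.2395, 0.5736] o=[1.5367, -0.5914, 1.3534] → [0.0292, -0.1553, -0.0250, -0.7834, -0.2395, 0.5736]
V = J·q̇ = [-0.9605, -1.3665, -0.8347, 0.3673, 0.3423, -1.5860]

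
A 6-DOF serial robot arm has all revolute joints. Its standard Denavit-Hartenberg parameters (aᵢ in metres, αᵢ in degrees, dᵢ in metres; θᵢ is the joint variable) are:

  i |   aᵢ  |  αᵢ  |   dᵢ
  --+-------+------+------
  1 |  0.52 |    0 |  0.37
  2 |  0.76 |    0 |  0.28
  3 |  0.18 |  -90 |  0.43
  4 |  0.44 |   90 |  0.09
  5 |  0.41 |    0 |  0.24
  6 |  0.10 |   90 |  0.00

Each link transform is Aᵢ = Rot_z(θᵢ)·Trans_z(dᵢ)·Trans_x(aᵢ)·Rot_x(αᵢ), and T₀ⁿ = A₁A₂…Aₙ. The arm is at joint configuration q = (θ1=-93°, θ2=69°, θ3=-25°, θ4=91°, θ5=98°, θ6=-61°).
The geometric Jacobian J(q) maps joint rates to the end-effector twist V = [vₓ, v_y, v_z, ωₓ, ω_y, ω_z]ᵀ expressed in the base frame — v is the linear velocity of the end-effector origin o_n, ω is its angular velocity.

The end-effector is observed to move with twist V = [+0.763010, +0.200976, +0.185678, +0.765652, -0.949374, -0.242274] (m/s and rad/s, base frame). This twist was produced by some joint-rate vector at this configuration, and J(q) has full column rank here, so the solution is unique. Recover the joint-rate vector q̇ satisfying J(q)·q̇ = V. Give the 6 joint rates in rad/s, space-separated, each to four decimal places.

1.0000 -0.5040 -0.7170 -0.0450 0.2510 0.9680

o_n = [1.3571, -0.7744, 0.6131]
J₁: ẑ×o_n = [0.7744, 1.3571, -0.0000], ω = ẑ
J2: z=[0.0000, 0.0000, 1.0000] o=[-0.0272, -0.5193, 0.3700] → [0.2551, 1.3843, -0.0000, 0.0000, 0.0000, 1.0000]
J3: z=[0.0000, 0.0000, 1.0000] o=[0.6671, -0.8284, 0.6500] → [-0.0540, 0.6900, 0.0000, 0.0000, 0.0000, 1.0000]
J4: z=[0.7547, 0.6561, 0.0000] o=[0.7852, -0.9643, 1.0800] → [-0.3063, 0.3524, -0.2319, 0.7547, 0.6561, 0.0000]
J5: z=[0.6560, -0.7546, -0.0175] o=[0.8481, -0.8994, 0.6401] → [0.0225, 0.0088, 0.4661, 0.6560, -0.7546, -0.0175]
J6: z=[0.6560, -0.7546, -0.0175] o=[1.3126, -0.8149, 0.6929] → [0.0610, 0.0516, 0.0602, 0.6560, -0.7546, -0.0175]
q̇ = J⁺·V = [1.0000, -0.5040, -0.7170, -0.0450, 0.2510, 0.9680]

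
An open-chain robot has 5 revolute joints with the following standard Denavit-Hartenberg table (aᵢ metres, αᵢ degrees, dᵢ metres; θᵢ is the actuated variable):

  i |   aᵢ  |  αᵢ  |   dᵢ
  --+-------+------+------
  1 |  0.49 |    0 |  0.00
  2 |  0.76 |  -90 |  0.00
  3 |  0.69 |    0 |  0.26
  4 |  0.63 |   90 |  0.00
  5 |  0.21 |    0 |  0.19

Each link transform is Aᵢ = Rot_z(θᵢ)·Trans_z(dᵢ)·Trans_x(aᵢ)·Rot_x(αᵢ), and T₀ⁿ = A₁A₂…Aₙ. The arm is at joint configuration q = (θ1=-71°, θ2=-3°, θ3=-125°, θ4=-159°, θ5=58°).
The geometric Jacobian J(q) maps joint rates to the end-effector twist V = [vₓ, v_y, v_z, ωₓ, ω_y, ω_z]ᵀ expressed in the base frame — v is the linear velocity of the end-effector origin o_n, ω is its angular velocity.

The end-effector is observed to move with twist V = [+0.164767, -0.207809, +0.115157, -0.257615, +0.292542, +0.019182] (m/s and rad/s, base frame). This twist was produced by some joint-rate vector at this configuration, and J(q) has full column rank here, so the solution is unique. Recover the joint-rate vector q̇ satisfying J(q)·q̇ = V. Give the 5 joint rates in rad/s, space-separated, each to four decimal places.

o_n = [0.7813, -1.0423, -0.1081]
J₁: ẑ×o_n = [1.0423, 0.7813, -0.0000], ω = ẑ
J2: z=[0.0000, 0.0000, 1.0000] o=[0.1595, -0.4633, 0.0000] → [0.5790, 0.6218, -0.0000, 0.0000, 0.0000, 1.0000]
J3: z=[0.9613, 0.2756, 0.0000] o=[0.3690, -1.1939, 0.0000] → [-0.0298, 0.1039, 0.0321, 0.9613, 0.2756, 0.0000]
J4: z=[0.9613, 0.2756, 0.0000] o=[0.5099, -0.7418, 0.5652] → [-0.1856, 0.6472, -0.3637, 0.9613, 0.2756, 0.0000]
J5: z=[0.2674, -0.9327, 0.2419] o=[0.5519, -0.8883, -0.0461] → [0.0951, 0.0721, 0.1728, 0.2674, -0.9327, 0.2419]
q̇ = J⁺·V = [0.1300, -0.0230, 0.2960, -0.4630, -0.3630]

0.1300 -0.0230 0.2960 -0.4630 -0.3630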